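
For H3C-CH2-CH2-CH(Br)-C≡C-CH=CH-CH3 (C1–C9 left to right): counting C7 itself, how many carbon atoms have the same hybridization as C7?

2

C7 is sp2 (one π bond).
C1: sp3
C2: sp3
C3: sp3
C4: sp3
C5: sp
C6: sp
C7: sp2 ✓
C8: sp2 ✓
C9: sp3
2 carbons are sp2.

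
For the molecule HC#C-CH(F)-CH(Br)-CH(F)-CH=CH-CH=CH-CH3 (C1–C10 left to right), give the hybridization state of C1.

sp

C1 carries 2 σ bonds, plus two π bonds, giving a steric number of 2, so it is sp.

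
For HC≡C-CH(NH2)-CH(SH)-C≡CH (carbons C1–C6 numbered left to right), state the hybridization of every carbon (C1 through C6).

C1 sp, C2 sp, C3 sp3, C4 sp3, C5 sp, C6 sp

C1 — 2 σ bonds, plus two π bonds. Steric number 2, so sp.
C2 is sp: 2 σ bonds, plus two π bonds, 2 electron-density regions.
C3: 4 σ bonds — 4 electron domains, sp3.
C4 carries 4 σ bonds, giving a steric number of 4, so it is sp3.
C5 carries 2 σ bonds, plus two π bonds, giving a steric number of 2, so it is sp.
C6: 2 σ bonds, plus two π bonds; 2 regions of electron density → sp.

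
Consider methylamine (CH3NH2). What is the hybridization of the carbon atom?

sp³

The carbon atom carries 4 σ bonds, giving a steric number of 4, so it is sp3.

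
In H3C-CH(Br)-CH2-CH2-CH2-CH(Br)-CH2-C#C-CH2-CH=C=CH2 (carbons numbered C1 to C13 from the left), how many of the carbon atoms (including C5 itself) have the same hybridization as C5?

8

C5 is sp3 (only σ bonds).
C1: sp3 ✓
C2: sp3 ✓
C3: sp3 ✓
C4: sp3 ✓
C5: sp3 ✓
C6: sp3 ✓
C7: sp3 ✓
C8: sp
C9: sp
C10: sp3 ✓
C11: sp2
C12: sp
C13: sp2
8 carbons are sp3.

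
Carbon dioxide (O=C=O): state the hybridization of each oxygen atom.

One σ bond + two lone pairs = steric number 3 → sp2.

sp^2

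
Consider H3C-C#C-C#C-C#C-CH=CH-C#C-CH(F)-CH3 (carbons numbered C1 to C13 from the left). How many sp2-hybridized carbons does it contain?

2

C1: sp3
C2: sp
C3: sp
C4: sp
C5: sp
C6: sp
C7: sp
C8: sp2 ✓
C9: sp2 ✓
C10: sp
C11: sp
C12: sp3
C13: sp3
C8, C9 → 2 sp2 carbons.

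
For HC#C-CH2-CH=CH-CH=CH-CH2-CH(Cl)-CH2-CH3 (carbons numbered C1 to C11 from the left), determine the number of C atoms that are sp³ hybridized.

5

C1: sp
C2: sp
C3: sp3 ✓
C4: sp2
C5: sp2
C6: sp2
C7: sp2
C8: sp3 ✓
C9: sp3 ✓
C10: sp3 ✓
C11: sp3 ✓
C3, C8, C9, C10, C11 → 5 sp3 carbons.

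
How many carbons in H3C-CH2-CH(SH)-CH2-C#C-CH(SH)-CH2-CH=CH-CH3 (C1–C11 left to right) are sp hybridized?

C1: sp3
C2: sp3
C3: sp3
C4: sp3
C5: sp ✓
C6: sp ✓
C7: sp3
C8: sp3
C9: sp2
C10: sp2
C11: sp3
C5, C6 → 2 sp carbons.

2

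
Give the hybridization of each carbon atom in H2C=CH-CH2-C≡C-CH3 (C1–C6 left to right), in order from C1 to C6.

C1 has 3 σ bonds, plus one π bond: steric number 3 → sp2.
C2: 3 σ bonds, plus one π bond — 3 electron domains, sp2.
C3 is sp3: 4 σ bonds, 4 electron-density regions.
C4 is sp: 2 σ bonds, plus two π bonds, 2 electron-density regions.
C5 (2 σ bonds, plus two π bonds) has steric number 2: sp.
C6 (4 σ bonds) has steric number 4: sp3.

C1 sp2, C2 sp2, C3 sp3, C4 sp, C5 sp, C6 sp3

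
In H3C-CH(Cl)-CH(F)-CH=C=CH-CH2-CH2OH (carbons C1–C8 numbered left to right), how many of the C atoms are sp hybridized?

1

C1: sp3
C2: sp3
C3: sp3
C4: sp2
C5: sp ✓
C6: sp2
C7: sp3
C8: sp3
C5 → 1 sp carbon.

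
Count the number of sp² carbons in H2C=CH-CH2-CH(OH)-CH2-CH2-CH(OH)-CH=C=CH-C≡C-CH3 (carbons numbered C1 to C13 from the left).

4

C1: sp2 ✓
C2: sp2 ✓
C3: sp3
C4: sp3
C5: sp3
C6: sp3
C7: sp3
C8: sp2 ✓
C9: sp
C10: sp2 ✓
C11: sp
C12: sp
C13: sp3
C1, C2, C8, C10 → 4 sp2 carbons.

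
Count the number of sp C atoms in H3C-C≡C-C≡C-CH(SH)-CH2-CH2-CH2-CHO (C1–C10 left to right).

4

C1: sp3
C2: sp ✓
C3: sp ✓
C4: sp ✓
C5: sp ✓
C6: sp3
C7: sp3
C8: sp3
C9: sp3
C10: sp2
C2, C3, C4, C5 → 4 sp carbons.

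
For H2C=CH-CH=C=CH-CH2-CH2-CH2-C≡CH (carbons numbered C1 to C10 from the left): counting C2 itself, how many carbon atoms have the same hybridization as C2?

C2 is sp2 (one π bond).
C1: sp2 ✓
C2: sp2 ✓
C3: sp2 ✓
C4: sp
C5: sp2 ✓
C6: sp3
C7: sp3
C8: sp3
C9: sp
C10: sp
4 carbons are sp2.

4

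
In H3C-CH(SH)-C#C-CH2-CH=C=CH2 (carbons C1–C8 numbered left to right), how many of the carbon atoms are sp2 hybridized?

2

C1: sp3
C2: sp3
C3: sp
C4: sp
C5: sp3
C6: sp2 ✓
C7: sp
C8: sp2 ✓
C6, C8 → 2 sp2 carbons.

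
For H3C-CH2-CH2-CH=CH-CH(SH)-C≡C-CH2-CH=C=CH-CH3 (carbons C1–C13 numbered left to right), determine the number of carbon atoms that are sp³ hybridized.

C1: sp3 ✓
C2: sp3 ✓
C3: sp3 ✓
C4: sp2
C5: sp2
C6: sp3 ✓
C7: sp
C8: sp
C9: sp3 ✓
C10: sp2
C11: sp
C12: sp2
C13: sp3 ✓
C1, C2, C3, C6, C9, C13 → 6 sp3 carbons.

6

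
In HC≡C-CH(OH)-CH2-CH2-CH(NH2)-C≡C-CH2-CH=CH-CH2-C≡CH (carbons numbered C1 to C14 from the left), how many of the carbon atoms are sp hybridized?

C1: sp ✓
C2: sp ✓
C3: sp3
C4: sp3
C5: sp3
C6: sp3
C7: sp ✓
C8: sp ✓
C9: sp3
C10: sp2
C11: sp2
C12: sp3
C13: sp ✓
C14: sp ✓
C1, C2, C7, C8, C13, C14 → 6 sp carbons.

6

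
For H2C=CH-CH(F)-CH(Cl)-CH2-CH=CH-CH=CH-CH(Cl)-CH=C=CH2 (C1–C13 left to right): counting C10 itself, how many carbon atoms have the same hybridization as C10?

4

C10 is sp3 (only σ bonds).
C1: sp2
C2: sp2
C3: sp3 ✓
C4: sp3 ✓
C5: sp3 ✓
C6: sp2
C7: sp2
C8: sp2
C9: sp2
C10: sp3 ✓
C11: sp2
C12: sp
C13: sp2
4 carbons are sp3.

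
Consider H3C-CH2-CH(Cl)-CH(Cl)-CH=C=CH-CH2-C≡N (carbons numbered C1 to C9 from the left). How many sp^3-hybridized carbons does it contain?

C1: sp3 ✓
C2: sp3 ✓
C3: sp3 ✓
C4: sp3 ✓
C5: sp2
C6: sp
C7: sp2
C8: sp3 ✓
C9: sp
C1, C2, C3, C4, C8 → 5 sp3 carbons.

5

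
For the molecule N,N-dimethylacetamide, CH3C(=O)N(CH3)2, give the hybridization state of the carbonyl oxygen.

The carbonyl oxygen: 1 σ bond and 2 lone pairs, plus one π bond — 3 electron domains, sp2.

sp2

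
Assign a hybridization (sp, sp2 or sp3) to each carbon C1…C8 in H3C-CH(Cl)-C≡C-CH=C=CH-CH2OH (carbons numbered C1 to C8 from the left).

C1 sp3, C2 sp3, C3 sp, C4 sp, C5 sp2, C6 sp, C7 sp2, C8 sp3

C1 (4 σ bonds) has steric number 4: sp3.
C2: 4 σ bonds; 4 regions of electron density → sp3.
C3: 2 σ bonds, plus two π bonds — 2 electron domains, sp.
C4 is sp: 2 σ bonds, plus two π bonds, 2 electron-density regions.
C5 (3 σ bonds, plus one π bond) has steric number 3: sp2.
C6: 2 σ bonds, plus two π bonds; 2 regions of electron density → sp.
C7 (3 σ bonds, plus one π bond) has steric number 3: sp2.
C8: 4 σ bonds; 4 regions of electron density → sp3.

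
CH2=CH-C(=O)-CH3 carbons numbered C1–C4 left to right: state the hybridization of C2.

sp2

C2 carries 3 σ bonds, plus one π bond, giving a steric number of 3, so it is sp2.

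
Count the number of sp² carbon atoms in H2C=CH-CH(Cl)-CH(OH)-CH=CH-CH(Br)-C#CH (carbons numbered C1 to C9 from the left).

4

C1: sp2 ✓
C2: sp2 ✓
C3: sp3
C4: sp3
C5: sp2 ✓
C6: sp2 ✓
C7: sp3
C8: sp
C9: sp
C1, C2, C5, C6 → 4 sp2 carbons.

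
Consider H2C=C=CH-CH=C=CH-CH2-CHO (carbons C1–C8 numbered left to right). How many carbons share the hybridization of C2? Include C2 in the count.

2

C2 is sp (two π bonds).
C1: sp2
C2: sp ✓
C3: sp2
C4: sp2
C5: sp ✓
C6: sp2
C7: sp3
C8: sp2
2 carbons are sp.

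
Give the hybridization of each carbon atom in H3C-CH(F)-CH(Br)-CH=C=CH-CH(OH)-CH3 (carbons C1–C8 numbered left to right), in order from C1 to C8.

C1: 4 σ bonds — 4 electron domains, sp3.
C2 is sp3: 4 σ bonds, 4 electron-density regions.
C3 has 4 σ bonds: steric number 4 → sp3.
C4 has 3 σ bonds, plus one π bond: steric number 3 → sp2.
C5 has 2 σ bonds, plus two π bonds: steric number 2 → sp.
C6 (3 σ bonds, plus one π bond) has steric number 3: sp2.
C7 has 4 σ bonds: steric number 4 → sp3.
C8 has 4 σ bonds: steric number 4 → sp3.

C1 sp3, C2 sp3, C3 sp3, C4 sp2, C5 sp, C6 sp2, C7 sp3, C8 sp3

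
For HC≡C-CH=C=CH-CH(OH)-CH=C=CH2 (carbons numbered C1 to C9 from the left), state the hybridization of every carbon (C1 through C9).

C1 sp, C2 sp, C3 sp2, C4 sp, C5 sp2, C6 sp3, C7 sp2, C8 sp, C9 sp2

C1: 2 σ bonds, plus two π bonds — 2 electron domains, sp.
C2: 2 σ bonds, plus two π bonds; 2 regions of electron density → sp.
C3 (3 σ bonds, plus one π bond) has steric number 3: sp2.
C4 has 2 σ bonds, plus two π bonds: steric number 2 → sp.
C5 — 3 σ bonds, plus one π bond. Steric number 3, so sp2.
C6 (4 σ bonds) has steric number 4: sp3.
C7 — 3 σ bonds, plus one π bond. Steric number 3, so sp2.
C8: 2 σ bonds, plus two π bonds — 2 electron domains, sp.
C9 (3 σ bonds, plus one π bond) has steric number 3: sp2.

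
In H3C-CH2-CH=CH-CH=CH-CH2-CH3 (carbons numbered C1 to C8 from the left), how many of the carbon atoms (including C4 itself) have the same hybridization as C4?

4

C4 is sp2 (one π bond).
C1: sp3
C2: sp3
C3: sp2 ✓
C4: sp2 ✓
C5: sp2 ✓
C6: sp2 ✓
C7: sp3
C8: sp3
4 carbons are sp2.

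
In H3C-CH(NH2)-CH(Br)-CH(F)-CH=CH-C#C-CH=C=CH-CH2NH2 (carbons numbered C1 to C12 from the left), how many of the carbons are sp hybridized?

3

C1: sp3
C2: sp3
C3: sp3
C4: sp3
C5: sp2
C6: sp2
C7: sp ✓
C8: sp ✓
C9: sp2
C10: sp ✓
C11: sp2
C12: sp3
C7, C8, C10 → 3 sp carbons.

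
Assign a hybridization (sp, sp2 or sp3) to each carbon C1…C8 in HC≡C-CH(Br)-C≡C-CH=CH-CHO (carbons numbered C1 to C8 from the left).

C1 is sp: 2 σ bonds, plus two π bonds, 2 electron-density regions.
C2 carries 2 σ bonds, plus two π bonds, giving a steric number of 2, so it is sp.
C3 — 4 σ bonds. Steric number 4, so sp3.
C4: 2 σ bonds, plus two π bonds; 2 regions of electron density → sp.
C5 (2 σ bonds, plus two π bonds) has steric number 2: sp.
C6 (3 σ bonds, plus one π bond) has steric number 3: sp2.
C7: 3 σ bonds, plus one π bond; 3 regions of electron density → sp2.
C8 is sp2: 3 σ bonds, plus one π bond, 3 electron-density regions.

C1 sp, C2 sp, C3 sp3, C4 sp, C5 sp, C6 sp2, C7 sp2, C8 sp2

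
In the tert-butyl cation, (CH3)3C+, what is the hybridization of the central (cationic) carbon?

Three σ bonds and an empty p orbital; no lone pair → steric number 3 → sp2 and planar.

sp²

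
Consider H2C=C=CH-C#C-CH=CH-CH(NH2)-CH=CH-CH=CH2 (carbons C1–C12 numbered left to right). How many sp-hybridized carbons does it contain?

3

C1: sp2
C2: sp ✓
C3: sp2
C4: sp ✓
C5: sp ✓
C6: sp2
C7: sp2
C8: sp3
C9: sp2
C10: sp2
C11: sp2
C12: sp2
C2, C4, C5 → 3 sp carbons.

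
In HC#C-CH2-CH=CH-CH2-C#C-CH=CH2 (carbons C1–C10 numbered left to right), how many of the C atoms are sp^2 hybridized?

C1: sp
C2: sp
C3: sp3
C4: sp2 ✓
C5: sp2 ✓
C6: sp3
C7: sp
C8: sp
C9: sp2 ✓
C10: sp2 ✓
C4, C5, C9, C10 → 4 sp2 carbons.

4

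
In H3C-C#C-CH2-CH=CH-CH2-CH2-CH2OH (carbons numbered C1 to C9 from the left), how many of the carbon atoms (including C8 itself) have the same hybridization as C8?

5

C8 is sp3 (only σ bonds).
C1: sp3 ✓
C2: sp
C3: sp
C4: sp3 ✓
C5: sp2
C6: sp2
C7: sp3 ✓
C8: sp3 ✓
C9: sp3 ✓
5 carbons are sp3.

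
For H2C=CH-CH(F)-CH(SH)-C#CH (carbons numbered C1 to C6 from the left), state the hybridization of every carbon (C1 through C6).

C1 is sp2: 3 σ bonds, plus one π bond, 3 electron-density regions.
C2 — 3 σ bonds, plus one π bond. Steric number 3, so sp2.
C3: 4 σ bonds; 4 regions of electron density → sp3.
C4: 4 σ bonds — 4 electron domains, sp3.
C5: 2 σ bonds, plus two π bonds; 2 regions of electron density → sp.
C6: 2 σ bonds, plus two π bonds — 2 electron domains, sp.

C1 sp2, C2 sp2, C3 sp3, C4 sp3, C5 sp, C6 sp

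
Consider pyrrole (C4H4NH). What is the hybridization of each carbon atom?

sp^2

Each carbon atom: 3 σ bonds, plus one π bond — 3 electron domains, sp2.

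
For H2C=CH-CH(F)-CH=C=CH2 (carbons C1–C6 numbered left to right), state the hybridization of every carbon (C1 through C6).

C1 sp2, C2 sp2, C3 sp3, C4 sp2, C5 sp, C6 sp2

C1 — 3 σ bonds, plus one π bond. Steric number 3, so sp2.
C2 (3 σ bonds, plus one π bond) has steric number 3: sp2.
C3: 4 σ bonds — 4 electron domains, sp3.
C4 carries 3 σ bonds, plus one π bond, giving a steric number of 3, so it is sp2.
C5 carries 2 σ bonds, plus two π bonds, giving a steric number of 2, so it is sp.
C6: 3 σ bonds, plus one π bond — 3 electron domains, sp2.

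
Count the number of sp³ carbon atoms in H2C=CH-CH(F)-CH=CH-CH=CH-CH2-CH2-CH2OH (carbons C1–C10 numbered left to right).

4

C1: sp2
C2: sp2
C3: sp3 ✓
C4: sp2
C5: sp2
C6: sp2
C7: sp2
C8: sp3 ✓
C9: sp3 ✓
C10: sp3 ✓
C3, C8, C9, C10 → 4 sp3 carbons.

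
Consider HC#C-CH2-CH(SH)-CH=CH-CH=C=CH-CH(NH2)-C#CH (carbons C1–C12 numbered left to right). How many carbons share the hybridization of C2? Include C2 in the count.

5

C2 is sp (two π bonds).
C1: sp ✓
C2: sp ✓
C3: sp3
C4: sp3
C5: sp2
C6: sp2
C7: sp2
C8: sp ✓
C9: sp2
C10: sp3
C11: sp ✓
C12: sp ✓
5 carbons are sp.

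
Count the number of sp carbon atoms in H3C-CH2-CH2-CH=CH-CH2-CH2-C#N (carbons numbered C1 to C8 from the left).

C1: sp3
C2: sp3
C3: sp3
C4: sp2
C5: sp2
C6: sp3
C7: sp3
C8: sp ✓
C8 → 1 sp carbon.

1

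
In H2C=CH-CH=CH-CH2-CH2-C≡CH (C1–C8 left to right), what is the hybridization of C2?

sp^2

C2 is sp2: 3 σ bonds, plus one π bond, 3 electron-density regions.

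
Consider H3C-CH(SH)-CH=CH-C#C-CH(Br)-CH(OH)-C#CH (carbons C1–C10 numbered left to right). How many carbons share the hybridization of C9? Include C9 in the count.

C9 is sp (two π bonds).
C1: sp3
C2: sp3
C3: sp2
C4: sp2
C5: sp ✓
C6: sp ✓
C7: sp3
C8: sp3
C9: sp ✓
C10: sp ✓
4 carbons are sp.

4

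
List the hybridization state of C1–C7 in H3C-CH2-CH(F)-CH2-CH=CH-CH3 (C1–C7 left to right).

C1: 4 σ bonds — 4 electron domains, sp3.
C2 carries 4 σ bonds, giving a steric number of 4, so it is sp3.
C3 has 4 σ bonds: steric number 4 → sp3.
C4 is sp3: 4 σ bonds, 4 electron-density regions.
C5 has 3 σ bonds, plus one π bond: steric number 3 → sp2.
C6 has 3 σ bonds, plus one π bond: steric number 3 → sp2.
C7: 4 σ bonds; 4 regions of electron density → sp3.

C1 sp3, C2 sp3, C3 sp3, C4 sp3, C5 sp2, C6 sp2, C7 sp3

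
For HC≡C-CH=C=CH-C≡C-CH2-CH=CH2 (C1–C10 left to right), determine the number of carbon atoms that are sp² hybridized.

C1: sp
C2: sp
C3: sp2 ✓
C4: sp
C5: sp2 ✓
C6: sp
C7: sp
C8: sp3
C9: sp2 ✓
C10: sp2 ✓
C3, C5, C9, C10 → 4 sp2 carbons.

4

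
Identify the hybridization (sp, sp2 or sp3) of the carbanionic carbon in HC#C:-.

One σ bond + one lone pair = steric number 2 → sp.

sp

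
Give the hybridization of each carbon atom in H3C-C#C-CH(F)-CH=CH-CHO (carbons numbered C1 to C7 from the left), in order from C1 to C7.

C1 — 4 σ bonds. Steric number 4, so sp3.
C2: 2 σ bonds, plus two π bonds; 2 regions of electron density → sp.
C3 is sp: 2 σ bonds, plus two π bonds, 2 electron-density regions.
C4: 4 σ bonds — 4 electron domains, sp3.
C5 (3 σ bonds, plus one π bond) has steric number 3: sp2.
C6 is sp2: 3 σ bonds, plus one π bond, 3 electron-density regions.
C7 carries 3 σ bonds, plus one π bond, giving a steric number of 3, so it is sp2.

C1 sp3, C2 sp, C3 sp, C4 sp3, C5 sp2, C6 sp2, C7 sp2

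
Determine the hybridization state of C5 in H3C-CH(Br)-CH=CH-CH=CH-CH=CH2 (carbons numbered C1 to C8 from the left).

C5 — 3 σ bonds, plus one π bond. Steric number 3, so sp2.

sp^2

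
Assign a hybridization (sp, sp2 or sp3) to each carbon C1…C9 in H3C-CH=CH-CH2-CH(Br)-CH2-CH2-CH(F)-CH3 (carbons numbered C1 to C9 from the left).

C1: 4 σ bonds — 4 electron domains, sp3.
C2 is sp2: 3 σ bonds, plus one π bond, 3 electron-density regions.
C3 (3 σ bonds, plus one π bond) has steric number 3: sp2.
C4: 4 σ bonds — 4 electron domains, sp3.
C5 (4 σ bonds) has steric number 4: sp3.
C6 is sp3: 4 σ bonds, 4 electron-density regions.
C7 carries 4 σ bonds, giving a steric number of 4, so it is sp3.
C8 carries 4 σ bonds, giving a steric number of 4, so it is sp3.
C9: 4 σ bonds; 4 regions of electron density → sp3.

C1 sp3, C2 sp2, C3 sp2, C4 sp3, C5 sp3, C6 sp3, C7 sp3, C8 sp3, C9 sp3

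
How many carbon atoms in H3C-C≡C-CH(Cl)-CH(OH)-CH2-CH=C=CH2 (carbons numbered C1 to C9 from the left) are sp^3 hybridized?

C1: sp3 ✓
C2: sp
C3: sp
C4: sp3 ✓
C5: sp3 ✓
C6: sp3 ✓
C7: sp2
C8: sp
C9: sp2
C1, C4, C5, C6 → 4 sp3 carbons.

4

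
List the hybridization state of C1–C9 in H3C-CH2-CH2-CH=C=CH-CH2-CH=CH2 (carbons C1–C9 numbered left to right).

C1 sp3, C2 sp3, C3 sp3, C4 sp2, C5 sp, C6 sp2, C7 sp3, C8 sp2, C9 sp2

C1: 4 σ bonds; 4 regions of electron density → sp3.
C2 (4 σ bonds) has steric number 4: sp3.
C3: 4 σ bonds — 4 electron domains, sp3.
C4 — 3 σ bonds, plus one π bond. Steric number 3, so sp2.
C5 has 2 σ bonds, plus two π bonds: steric number 2 → sp.
C6 is sp2: 3 σ bonds, plus one π bond, 3 electron-density regions.
C7 has 4 σ bonds: steric number 4 → sp3.
C8 (3 σ bonds, plus one π bond) has steric number 3: sp2.
C9: 3 σ bonds, plus one π bond — 3 electron domains, sp2.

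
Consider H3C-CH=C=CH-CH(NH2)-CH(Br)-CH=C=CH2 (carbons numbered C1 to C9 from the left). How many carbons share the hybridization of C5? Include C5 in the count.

C5 is sp3 (only σ bonds).
C1: sp3 ✓
C2: sp2
C3: sp
C4: sp2
C5: sp3 ✓
C6: sp3 ✓
C7: sp2
C8: sp
C9: sp2
3 carbons are sp3.

3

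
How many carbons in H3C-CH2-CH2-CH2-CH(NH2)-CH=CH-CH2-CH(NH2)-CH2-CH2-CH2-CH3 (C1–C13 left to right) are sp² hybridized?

2

C1: sp3
C2: sp3
C3: sp3
C4: sp3
C5: sp3
C6: sp2 ✓
C7: sp2 ✓
C8: sp3
C9: sp3
C10: sp3
C11: sp3
C12: sp3
C13: sp3
C6, C7 → 2 sp2 carbons.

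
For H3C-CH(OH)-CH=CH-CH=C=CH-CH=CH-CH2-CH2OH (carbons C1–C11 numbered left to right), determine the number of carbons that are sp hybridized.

C1: sp3
C2: sp3
C3: sp2
C4: sp2
C5: sp2
C6: sp ✓
C7: sp2
C8: sp2
C9: sp2
C10: sp3
C11: sp3
C6 → 1 sp carbon.

1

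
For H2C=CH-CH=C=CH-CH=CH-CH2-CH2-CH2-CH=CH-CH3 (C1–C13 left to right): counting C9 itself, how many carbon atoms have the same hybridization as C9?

4

C9 is sp3 (only σ bonds).
C1: sp2
C2: sp2
C3: sp2
C4: sp
C5: sp2
C6: sp2
C7: sp2
C8: sp3 ✓
C9: sp3 ✓
C10: sp3 ✓
C11: sp2
C12: sp2
C13: sp3 ✓
4 carbons are sp3.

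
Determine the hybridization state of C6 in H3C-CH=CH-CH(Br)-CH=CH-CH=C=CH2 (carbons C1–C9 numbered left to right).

sp²

C6 has 3 σ bonds, plus one π bond: steric number 3 → sp2.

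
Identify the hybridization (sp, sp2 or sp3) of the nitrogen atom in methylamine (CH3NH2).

Three σ bonds + one lone pair = steric number 4 → sp3.

sp³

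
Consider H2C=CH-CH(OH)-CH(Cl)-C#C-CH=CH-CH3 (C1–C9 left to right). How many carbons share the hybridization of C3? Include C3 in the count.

3

C3 is sp3 (only σ bonds).
C1: sp2
C2: sp2
C3: sp3 ✓
C4: sp3 ✓
C5: sp
C6: sp
C7: sp2
C8: sp2
C9: sp3 ✓
3 carbons are sp3.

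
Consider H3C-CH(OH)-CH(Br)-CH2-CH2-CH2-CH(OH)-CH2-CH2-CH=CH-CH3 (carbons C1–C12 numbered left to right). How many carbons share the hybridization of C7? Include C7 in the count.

10

C7 is sp3 (only σ bonds).
C1: sp3 ✓
C2: sp3 ✓
C3: sp3 ✓
C4: sp3 ✓
C5: sp3 ✓
C6: sp3 ✓
C7: sp3 ✓
C8: sp3 ✓
C9: sp3 ✓
C10: sp2
C11: sp2
C12: sp3 ✓
10 carbons are sp3.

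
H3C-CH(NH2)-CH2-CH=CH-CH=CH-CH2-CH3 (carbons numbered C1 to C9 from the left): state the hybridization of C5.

sp^2

C5 — 3 σ bonds, plus one π bond. Steric number 3, so sp2.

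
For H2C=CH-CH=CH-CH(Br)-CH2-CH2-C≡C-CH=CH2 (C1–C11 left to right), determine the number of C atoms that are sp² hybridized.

C1: sp2 ✓
C2: sp2 ✓
C3: sp2 ✓
C4: sp2 ✓
C5: sp3
C6: sp3
C7: sp3
C8: sp
C9: sp
C10: sp2 ✓
C11: sp2 ✓
C1, C2, C3, C4, C10, C11 → 6 sp2 carbons.

6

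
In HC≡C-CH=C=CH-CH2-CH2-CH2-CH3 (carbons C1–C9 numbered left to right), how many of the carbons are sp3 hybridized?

C1: sp
C2: sp
C3: sp2
C4: sp
C5: sp2
C6: sp3 ✓
C7: sp3 ✓
C8: sp3 ✓
C9: sp3 ✓
C6, C7, C8, C9 → 4 sp3 carbons.

4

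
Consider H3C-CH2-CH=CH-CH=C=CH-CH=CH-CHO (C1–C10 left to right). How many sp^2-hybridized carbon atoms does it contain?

7

C1: sp3
C2: sp3
C3: sp2 ✓
C4: sp2 ✓
C5: sp2 ✓
C6: sp
C7: sp2 ✓
C8: sp2 ✓
C9: sp2 ✓
C10: sp2 ✓
C3, C4, C5, C7, C8, C9, C10 → 7 sp2 carbons.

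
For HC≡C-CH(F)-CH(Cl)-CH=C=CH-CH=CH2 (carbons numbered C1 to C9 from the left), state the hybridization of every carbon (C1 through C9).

C1 (2 σ bonds, plus two π bonds) has steric number 2: sp.
C2 is sp: 2 σ bonds, plus two π bonds, 2 electron-density regions.
C3 has 4 σ bonds: steric number 4 → sp3.
C4: 4 σ bonds; 4 regions of electron density → sp3.
C5 (3 σ bonds, plus one π bond) has steric number 3: sp2.
C6 — 2 σ bonds, plus two π bonds. Steric number 2, so sp.
C7 — 3 σ bonds, plus one π bond. Steric number 3, so sp2.
C8 — 3 σ bonds, plus one π bond. Steric number 3, so sp2.
C9 has 3 σ bonds, plus one π bond: steric number 3 → sp2.

C1 sp, C2 sp, C3 sp3, C4 sp3, C5 sp2, C6 sp, C7 sp2, C8 sp2, C9 sp2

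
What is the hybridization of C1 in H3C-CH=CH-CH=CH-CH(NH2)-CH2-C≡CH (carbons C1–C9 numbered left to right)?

C1: 4 σ bonds; 4 regions of electron density → sp3.

sp³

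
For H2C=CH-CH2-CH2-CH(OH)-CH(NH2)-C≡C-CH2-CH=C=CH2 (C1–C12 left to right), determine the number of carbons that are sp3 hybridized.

5

C1: sp2
C2: sp2
C3: sp3 ✓
C4: sp3 ✓
C5: sp3 ✓
C6: sp3 ✓
C7: sp
C8: sp
C9: sp3 ✓
C10: sp2
C11: sp
C12: sp2
C3, C4, C5, C6, C9 → 5 sp3 carbons.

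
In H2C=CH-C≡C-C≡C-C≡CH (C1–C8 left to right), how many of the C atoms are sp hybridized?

6

C1: sp2
C2: sp2
C3: sp ✓
C4: sp ✓
C5: sp ✓
C6: sp ✓
C7: sp ✓
C8: sp ✓
C3, C4, C5, C6, C7, C8 → 6 sp carbons.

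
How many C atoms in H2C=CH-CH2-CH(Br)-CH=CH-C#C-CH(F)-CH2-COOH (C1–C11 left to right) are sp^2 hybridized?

5

C1: sp2 ✓
C2: sp2 ✓
C3: sp3
C4: sp3
C5: sp2 ✓
C6: sp2 ✓
C7: sp
C8: sp
C9: sp3
C10: sp3
C11: sp2 ✓
C1, C2, C5, C6, C11 → 5 sp2 carbons.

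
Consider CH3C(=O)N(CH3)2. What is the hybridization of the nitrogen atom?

Amide resonance: N lone pair conjugated with C=O → sp2.

sp2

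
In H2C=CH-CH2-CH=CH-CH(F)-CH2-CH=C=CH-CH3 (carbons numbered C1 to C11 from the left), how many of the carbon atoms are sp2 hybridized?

6

C1: sp2 ✓
C2: sp2 ✓
C3: sp3
C4: sp2 ✓
C5: sp2 ✓
C6: sp3
C7: sp3
C8: sp2 ✓
C9: sp
C10: sp2 ✓
C11: sp3
C1, C2, C4, C5, C8, C10 → 6 sp2 carbons.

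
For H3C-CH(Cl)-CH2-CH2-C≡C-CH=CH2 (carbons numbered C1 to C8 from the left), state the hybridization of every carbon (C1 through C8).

C1 is sp3: 4 σ bonds, 4 electron-density regions.
C2 has 4 σ bonds: steric number 4 → sp3.
C3: 4 σ bonds; 4 regions of electron density → sp3.
C4: 4 σ bonds; 4 regions of electron density → sp3.
C5 is sp: 2 σ bonds, plus two π bonds, 2 electron-density regions.
C6 is sp: 2 σ bonds, plus two π bonds, 2 electron-density regions.
C7 has 3 σ bonds, plus one π bond: steric number 3 → sp2.
C8 is sp2: 3 σ bonds, plus one π bond, 3 electron-density regions.

C1 sp3, C2 sp3, C3 sp3, C4 sp3, C5 sp, C6 sp, C7 sp2, C8 sp2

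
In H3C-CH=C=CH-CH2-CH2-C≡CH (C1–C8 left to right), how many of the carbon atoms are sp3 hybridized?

C1: sp3 ✓
C2: sp2
C3: sp
C4: sp2
C5: sp3 ✓
C6: sp3 ✓
C7: sp
C8: sp
C1, C5, C6 → 3 sp3 carbons.

3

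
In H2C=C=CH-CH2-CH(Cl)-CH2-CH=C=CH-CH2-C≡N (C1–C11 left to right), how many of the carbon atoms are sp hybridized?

3

C1: sp2
C2: sp ✓
C3: sp2
C4: sp3
C5: sp3
C6: sp3
C7: sp2
C8: sp ✓
C9: sp2
C10: sp3
C11: sp ✓
C2, C8, C11 → 3 sp carbons.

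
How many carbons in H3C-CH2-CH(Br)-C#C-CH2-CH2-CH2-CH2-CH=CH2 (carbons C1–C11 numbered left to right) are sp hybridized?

C1: sp3
C2: sp3
C3: sp3
C4: sp ✓
C5: sp ✓
C6: sp3
C7: sp3
C8: sp3
C9: sp3
C10: sp2
C11: sp2
C4, C5 → 2 sp carbons.

2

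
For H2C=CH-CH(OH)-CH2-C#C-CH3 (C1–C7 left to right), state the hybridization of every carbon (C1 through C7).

C1 — 3 σ bonds, plus one π bond. Steric number 3, so sp2.
C2 (3 σ bonds, plus one π bond) has steric number 3: sp2.
C3: 4 σ bonds; 4 regions of electron density → sp3.
C4 is sp3: 4 σ bonds, 4 electron-density regions.
C5 — 2 σ bonds, plus two π bonds. Steric number 2, so sp.
C6: 2 σ bonds, plus two π bonds; 2 regions of electron density → sp.
C7 has 4 σ bonds: steric number 4 → sp3.

C1 sp2, C2 sp2, C3 sp3, C4 sp3, C5 sp, C6 sp, C7 sp3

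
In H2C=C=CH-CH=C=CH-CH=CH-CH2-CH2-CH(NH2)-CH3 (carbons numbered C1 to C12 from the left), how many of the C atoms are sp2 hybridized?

C1: sp2 ✓
C2: sp
C3: sp2 ✓
C4: sp2 ✓
C5: sp
C6: sp2 ✓
C7: sp2 ✓
C8: sp2 ✓
C9: sp3
C10: sp3
C11: sp3
C12: sp3
C1, C3, C4, C6, C7, C8 → 6 sp2 carbons.

6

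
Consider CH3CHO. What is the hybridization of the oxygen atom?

The oxygen atom is sp2: 1 σ bond and 2 lone pairs, plus one π bond, 3 electron-density regions.

sp2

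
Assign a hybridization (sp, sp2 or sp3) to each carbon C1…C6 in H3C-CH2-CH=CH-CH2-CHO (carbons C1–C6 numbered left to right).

C1: 4 σ bonds; 4 regions of electron density → sp3.
C2 carries 4 σ bonds, giving a steric number of 4, so it is sp3.
C3 carries 3 σ bonds, plus one π bond, giving a steric number of 3, so it is sp2.
C4 — 3 σ bonds, plus one π bond. Steric number 3, so sp2.
C5: 4 σ bonds — 4 electron domains, sp3.
C6 — 3 σ bonds, plus one π bond. Steric number 3, so sp2.

C1 sp3, C2 sp3, C3 sp2, C4 sp2, C5 sp3, C6 sp2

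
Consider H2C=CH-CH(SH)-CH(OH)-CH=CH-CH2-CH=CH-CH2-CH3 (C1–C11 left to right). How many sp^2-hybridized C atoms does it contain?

C1: sp2 ✓
C2: sp2 ✓
C3: sp3
C4: sp3
C5: sp2 ✓
C6: sp2 ✓
C7: sp3
C8: sp2 ✓
C9: sp2 ✓
C10: sp3
C11: sp3
C1, C2, C5, C6, C8, C9 → 6 sp2 carbons.

6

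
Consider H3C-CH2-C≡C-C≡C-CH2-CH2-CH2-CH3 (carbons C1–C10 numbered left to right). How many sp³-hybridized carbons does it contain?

C1: sp3 ✓
C2: sp3 ✓
C3: sp
C4: sp
C5: sp
C6: sp
C7: sp3 ✓
C8: sp3 ✓
C9: sp3 ✓
C10: sp3 ✓
C1, C2, C7, C8, C9, C10 → 6 sp3 carbons.

6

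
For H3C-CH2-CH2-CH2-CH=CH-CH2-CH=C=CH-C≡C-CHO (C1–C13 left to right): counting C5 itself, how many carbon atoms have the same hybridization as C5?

C5 is sp2 (one π bond).
C1: sp3
C2: sp3
C3: sp3
C4: sp3
C5: sp2 ✓
C6: sp2 ✓
C7: sp3
C8: sp2 ✓
C9: sp
C10: sp2 ✓
C11: sp
C12: sp
C13: sp2 ✓
5 carbons are sp2.

5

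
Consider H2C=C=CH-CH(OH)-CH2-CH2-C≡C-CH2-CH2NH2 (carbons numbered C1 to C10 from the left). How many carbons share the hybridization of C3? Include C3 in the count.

2

C3 is sp2 (one π bond).
C1: sp2 ✓
C2: sp
C3: sp2 ✓
C4: sp3
C5: sp3
C6: sp3
C7: sp
C8: sp
C9: sp3
C10: sp3
2 carbons are sp2.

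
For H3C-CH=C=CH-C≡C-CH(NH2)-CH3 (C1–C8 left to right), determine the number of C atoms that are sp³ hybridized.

C1: sp3 ✓
C2: sp2
C3: sp
C4: sp2
C5: sp
C6: sp
C7: sp3 ✓
C8: sp3 ✓
C1, C7, C8 → 3 sp3 carbons.

3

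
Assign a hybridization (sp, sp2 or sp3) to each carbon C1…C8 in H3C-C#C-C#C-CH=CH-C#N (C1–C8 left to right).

C1: 4 σ bonds; 4 regions of electron density → sp3.
C2: 2 σ bonds, plus two π bonds; 2 regions of electron density → sp.
C3: 2 σ bonds, plus two π bonds — 2 electron domains, sp.
C4 — 2 σ bonds, plus two π bonds. Steric number 2, so sp.
C5 (2 σ bonds, plus two π bonds) has steric number 2: sp.
C6 has 3 σ bonds, plus one π bond: steric number 3 → sp2.
C7 — 3 σ bonds, plus one π bond. Steric number 3, so sp2.
C8 carries 2 σ bonds, plus two π bonds, giving a steric number of 2, so it is sp.

C1 sp3, C2 sp, C3 sp, C4 sp, C5 sp, C6 sp2, C7 sp2, C8 sp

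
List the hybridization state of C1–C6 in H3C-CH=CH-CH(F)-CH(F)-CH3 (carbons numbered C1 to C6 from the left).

C1 sp3, C2 sp2, C3 sp2, C4 sp3, C5 sp3, C6 sp3

C1 has 4 σ bonds: steric number 4 → sp3.
C2: 3 σ bonds, plus one π bond — 3 electron domains, sp2.
C3 carries 3 σ bonds, plus one π bond, giving a steric number of 3, so it is sp2.
C4: 4 σ bonds — 4 electron domains, sp3.
C5 has 4 σ bonds: steric number 4 → sp3.
C6 (4 σ bonds) has steric number 4: sp3.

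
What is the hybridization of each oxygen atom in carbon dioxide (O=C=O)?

One σ bond + two lone pairs = steric number 3 → sp2.

sp2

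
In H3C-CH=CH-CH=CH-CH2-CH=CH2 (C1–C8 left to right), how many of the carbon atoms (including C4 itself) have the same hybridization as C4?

6

C4 is sp2 (one π bond).
C1: sp3
C2: sp2 ✓
C3: sp2 ✓
C4: sp2 ✓
C5: sp2 ✓
C6: sp3
C7: sp2 ✓
C8: sp2 ✓
6 carbons are sp2.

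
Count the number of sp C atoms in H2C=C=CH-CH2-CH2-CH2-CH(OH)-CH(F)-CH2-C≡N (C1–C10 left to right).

2

C1: sp2
C2: sp ✓
C3: sp2
C4: sp3
C5: sp3
C6: sp3
C7: sp3
C8: sp3
C9: sp3
C10: sp ✓
C2, C10 → 2 sp carbons.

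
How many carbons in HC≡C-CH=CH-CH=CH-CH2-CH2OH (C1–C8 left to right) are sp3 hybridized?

2

C1: sp
C2: sp
C3: sp2
C4: sp2
C5: sp2
C6: sp2
C7: sp3 ✓
C8: sp3 ✓
C7, C8 → 2 sp3 carbons.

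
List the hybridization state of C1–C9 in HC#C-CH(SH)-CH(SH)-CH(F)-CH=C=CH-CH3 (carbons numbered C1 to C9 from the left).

C1 is sp: 2 σ bonds, plus two π bonds, 2 electron-density regions.
C2: 2 σ bonds, plus two π bonds; 2 regions of electron density → sp.
C3 is sp3: 4 σ bonds, 4 electron-density regions.
C4 has 4 σ bonds: steric number 4 → sp3.
C5 — 4 σ bonds. Steric number 4, so sp3.
C6: 3 σ bonds, plus one π bond — 3 electron domains, sp2.
C7: 2 σ bonds, plus two π bonds; 2 regions of electron density → sp.
C8: 3 σ bonds, plus one π bond; 3 regions of electron density → sp2.
C9 has 4 σ bonds: steric number 4 → sp3.

C1 sp, C2 sp, C3 sp3, C4 sp3, C5 sp3, C6 sp2, C7 sp, C8 sp2, C9 sp3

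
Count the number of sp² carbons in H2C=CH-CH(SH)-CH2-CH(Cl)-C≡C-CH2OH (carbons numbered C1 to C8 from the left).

2

C1: sp2 ✓
C2: sp2 ✓
C3: sp3
C4: sp3
C5: sp3
C6: sp
C7: sp
C8: sp3
C1, C2 → 2 sp2 carbons.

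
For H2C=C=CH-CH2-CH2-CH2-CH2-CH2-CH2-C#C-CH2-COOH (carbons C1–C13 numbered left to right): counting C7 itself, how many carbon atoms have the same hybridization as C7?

7

C7 is sp3 (only σ bonds).
C1: sp2
C2: sp
C3: sp2
C4: sp3 ✓
C5: sp3 ✓
C6: sp3 ✓
C7: sp3 ✓
C8: sp3 ✓
C9: sp3 ✓
C10: sp
C11: sp
C12: sp3 ✓
C13: sp2
7 carbons are sp3.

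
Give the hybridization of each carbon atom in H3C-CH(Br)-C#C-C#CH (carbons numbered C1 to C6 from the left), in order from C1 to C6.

C1 — 4 σ bonds. Steric number 4, so sp3.
C2 (4 σ bonds) has steric number 4: sp3.
C3 (2 σ bonds, plus two π bonds) has steric number 2: sp.
C4 carries 2 σ bonds, plus two π bonds, giving a steric number of 2, so it is sp.
C5 has 2 σ bonds, plus two π bonds: steric number 2 → sp.
C6 has 2 σ bonds, plus two π bonds: steric number 2 → sp.

C1 sp3, C2 sp3, C3 sp, C4 sp, C5 sp, C6 sp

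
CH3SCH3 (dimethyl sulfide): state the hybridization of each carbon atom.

sp3

Each carbon atom is sp3: 4 σ bonds, 4 electron-density regions.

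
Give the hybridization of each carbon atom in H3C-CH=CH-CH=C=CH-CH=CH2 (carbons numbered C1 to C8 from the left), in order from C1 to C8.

C1 sp3, C2 sp2, C3 sp2, C4 sp2, C5 sp, C6 sp2, C7 sp2, C8 sp2

C1 (4 σ bonds) has steric number 4: sp3.
C2: 3 σ bonds, plus one π bond — 3 electron domains, sp2.
C3: 3 σ bonds, plus one π bond; 3 regions of electron density → sp2.
C4 — 3 σ bonds, plus one π bond. Steric number 3, so sp2.
C5 has 2 σ bonds, plus two π bonds: steric number 2 → sp.
C6: 3 σ bonds, plus one π bond — 3 electron domains, sp2.
C7 (3 σ bonds, plus one π bond) has steric number 3: sp2.
C8 has 3 σ bonds, plus one π bond: steric number 3 → sp2.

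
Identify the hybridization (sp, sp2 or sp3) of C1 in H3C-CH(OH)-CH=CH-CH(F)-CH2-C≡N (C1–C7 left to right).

C1: 4 σ bonds; 4 regions of electron density → sp3.

sp³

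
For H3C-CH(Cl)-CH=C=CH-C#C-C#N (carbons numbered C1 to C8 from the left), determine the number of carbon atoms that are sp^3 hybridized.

C1: sp3 ✓
C2: sp3 ✓
C3: sp2
C4: sp
C5: sp2
C6: sp
C7: sp
C8: sp
C1, C2 → 2 sp3 carbons.

2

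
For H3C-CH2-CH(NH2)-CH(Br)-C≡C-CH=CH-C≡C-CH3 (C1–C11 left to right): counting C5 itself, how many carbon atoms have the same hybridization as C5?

4

C5 is sp (two π bonds).
C1: sp3
C2: sp3
C3: sp3
C4: sp3
C5: sp ✓
C6: sp ✓
C7: sp2
C8: sp2
C9: sp ✓
C10: sp ✓
C11: sp3
4 carbons are sp.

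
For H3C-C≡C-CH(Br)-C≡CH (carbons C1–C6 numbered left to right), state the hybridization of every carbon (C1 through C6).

C1: 4 σ bonds; 4 regions of electron density → sp3.
C2 carries 2 σ bonds, plus two π bonds, giving a steric number of 2, so it is sp.
C3 carries 2 σ bonds, plus two π bonds, giving a steric number of 2, so it is sp.
C4 is sp3: 4 σ bonds, 4 electron-density regions.
C5: 2 σ bonds, plus two π bonds — 2 electron domains, sp.
C6: 2 σ bonds, plus two π bonds; 2 regions of electron density → sp.

C1 sp3, C2 sp, C3 sp, C4 sp3, C5 sp, C6 sp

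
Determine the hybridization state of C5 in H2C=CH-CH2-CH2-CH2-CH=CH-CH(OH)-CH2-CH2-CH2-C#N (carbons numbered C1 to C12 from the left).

sp^3

C5 is sp3: 4 σ bonds, 4 electron-density regions.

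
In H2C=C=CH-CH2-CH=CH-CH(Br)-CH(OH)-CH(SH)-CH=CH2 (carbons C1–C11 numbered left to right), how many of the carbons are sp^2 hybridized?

6

C1: sp2 ✓
C2: sp
C3: sp2 ✓
C4: sp3
C5: sp2 ✓
C6: sp2 ✓
C7: sp3
C8: sp3
C9: sp3
C10: sp2 ✓
C11: sp2 ✓
C1, C3, C5, C6, C10, C11 → 6 sp2 carbons.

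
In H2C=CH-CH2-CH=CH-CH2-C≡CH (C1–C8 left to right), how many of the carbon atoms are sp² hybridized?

4

C1: sp2 ✓
C2: sp2 ✓
C3: sp3
C4: sp2 ✓
C5: sp2 ✓
C6: sp3
C7: sp
C8: sp
C1, C2, C4, C5 → 4 sp2 carbons.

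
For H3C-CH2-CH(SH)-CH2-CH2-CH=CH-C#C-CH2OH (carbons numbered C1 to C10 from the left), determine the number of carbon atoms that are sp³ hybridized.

C1: sp3 ✓
C2: sp3 ✓
C3: sp3 ✓
C4: sp3 ✓
C5: sp3 ✓
C6: sp2
C7: sp2
C8: sp
C9: sp
C10: sp3 ✓
C1, C2, C3, C4, C5, C10 → 6 sp3 carbons.

6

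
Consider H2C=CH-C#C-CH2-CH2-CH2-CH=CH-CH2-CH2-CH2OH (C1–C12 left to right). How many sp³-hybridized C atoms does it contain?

C1: sp2
C2: sp2
C3: sp
C4: sp
C5: sp3 ✓
C6: sp3 ✓
C7: sp3 ✓
C8: sp2
C9: sp2
C10: sp3 ✓
C11: sp3 ✓
C12: sp3 ✓
C5, C6, C7, C10, C11, C12 → 6 sp3 carbons.

6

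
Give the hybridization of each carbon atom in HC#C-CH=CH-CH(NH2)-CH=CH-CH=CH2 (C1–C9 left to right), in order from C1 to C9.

C1 sp, C2 sp, C3 sp2, C4 sp2, C5 sp3, C6 sp2, C7 sp2, C8 sp2, C9 sp2

C1 (2 σ bonds, plus two π bonds) has steric number 2: sp.
C2 has 2 σ bonds, plus two π bonds: steric number 2 → sp.
C3 (3 σ bonds, plus one π bond) has steric number 3: sp2.
C4 is sp2: 3 σ bonds, plus one π bond, 3 electron-density regions.
C5: 4 σ bonds; 4 regions of electron density → sp3.
C6 is sp2: 3 σ bonds, plus one π bond, 3 electron-density regions.
C7 has 3 σ bonds, plus one π bond: steric number 3 → sp2.
C8 carries 3 σ bonds, plus one π bond, giving a steric number of 3, so it is sp2.
C9 has 3 σ bonds, plus one π bond: steric number 3 → sp2.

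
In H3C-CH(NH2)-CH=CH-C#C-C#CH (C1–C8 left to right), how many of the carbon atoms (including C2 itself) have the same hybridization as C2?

2

C2 is sp3 (only σ bonds).
C1: sp3 ✓
C2: sp3 ✓
C3: sp2
C4: sp2
C5: sp
C6: sp
C7: sp
C8: sp
2 carbons are sp3.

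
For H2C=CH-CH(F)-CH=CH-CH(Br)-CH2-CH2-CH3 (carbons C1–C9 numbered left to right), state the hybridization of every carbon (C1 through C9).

C1 sp2, C2 sp2, C3 sp3, C4 sp2, C5 sp2, C6 sp3, C7 sp3, C8 sp3, C9 sp3

C1: 3 σ bonds, plus one π bond — 3 electron domains, sp2.
C2 — 3 σ bonds, plus one π bond. Steric number 3, so sp2.
C3 is sp3: 4 σ bonds, 4 electron-density regions.
C4 is sp2: 3 σ bonds, plus one π bond, 3 electron-density regions.
C5 has 3 σ bonds, plus one π bond: steric number 3 → sp2.
C6 (4 σ bonds) has steric number 4: sp3.
C7 carries 4 σ bonds, giving a steric number of 4, so it is sp3.
C8 carries 4 σ bonds, giving a steric number of 4, so it is sp3.
C9 is sp3: 4 σ bonds, 4 electron-density regions.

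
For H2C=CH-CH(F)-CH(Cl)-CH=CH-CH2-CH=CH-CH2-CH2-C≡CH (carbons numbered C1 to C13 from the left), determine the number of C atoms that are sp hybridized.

2

C1: sp2
C2: sp2
C3: sp3
C4: sp3
C5: sp2
C6: sp2
C7: sp3
C8: sp2
C9: sp2
C10: sp3
C11: sp3
C12: sp ✓
C13: sp ✓
C12, C13 → 2 sp carbons.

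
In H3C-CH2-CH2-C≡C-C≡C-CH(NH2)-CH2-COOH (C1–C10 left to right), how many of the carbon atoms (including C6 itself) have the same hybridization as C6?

C6 is sp (two π bonds).
C1: sp3
C2: sp3
C3: sp3
C4: sp ✓
C5: sp ✓
C6: sp ✓
C7: sp ✓
C8: sp3
C9: sp3
C10: sp2
4 carbons are sp.

4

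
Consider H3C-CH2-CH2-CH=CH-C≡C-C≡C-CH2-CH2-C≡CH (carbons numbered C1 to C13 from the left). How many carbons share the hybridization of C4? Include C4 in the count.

C4 is sp2 (one π bond).
C1: sp3
C2: sp3
C3: sp3
C4: sp2 ✓
C5: sp2 ✓
C6: sp
C7: sp
C8: sp
C9: sp
C10: sp3
C11: sp3
C12: sp
C13: sp
2 carbons are sp2.

2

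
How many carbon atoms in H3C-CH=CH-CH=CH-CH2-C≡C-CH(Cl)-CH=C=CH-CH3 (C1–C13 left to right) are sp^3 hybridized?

4

C1: sp3 ✓
C2: sp2
C3: sp2
C4: sp2
C5: sp2
C6: sp3 ✓
C7: sp
C8: sp
C9: sp3 ✓
C10: sp2
C11: sp
C12: sp2
C13: sp3 ✓
C1, C6, C9, C13 → 4 sp3 carbons.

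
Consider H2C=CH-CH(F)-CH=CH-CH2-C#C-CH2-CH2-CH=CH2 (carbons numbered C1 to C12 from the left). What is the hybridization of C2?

C2: 3 σ bonds, plus one π bond — 3 electron domains, sp2.

sp²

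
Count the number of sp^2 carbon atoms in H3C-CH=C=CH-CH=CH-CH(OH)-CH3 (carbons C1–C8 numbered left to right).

4

C1: sp3
C2: sp2 ✓
C3: sp
C4: sp2 ✓
C5: sp2 ✓
C6: sp2 ✓
C7: sp3
C8: sp3
C2, C4, C5, C6 → 4 sp2 carbons.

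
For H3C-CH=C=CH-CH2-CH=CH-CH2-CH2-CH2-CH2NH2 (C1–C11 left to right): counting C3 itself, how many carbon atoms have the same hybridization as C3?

C3 is sp (two π bonds).
C1: sp3
C2: sp2
C3: sp ✓
C4: sp2
C5: sp3
C6: sp2
C7: sp2
C8: sp3
C9: sp3
C10: sp3
C11: sp3
1 carbon is sp.

1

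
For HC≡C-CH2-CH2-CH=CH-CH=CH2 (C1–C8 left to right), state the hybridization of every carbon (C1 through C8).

C1 carries 2 σ bonds, plus two π bonds, giving a steric number of 2, so it is sp.
C2 carries 2 σ bonds, plus two π bonds, giving a steric number of 2, so it is sp.
C3 is sp3: 4 σ bonds, 4 electron-density regions.
C4: 4 σ bonds; 4 regions of electron density → sp3.
C5 is sp2: 3 σ bonds, plus one π bond, 3 electron-density regions.
C6 — 3 σ bonds, plus one π bond. Steric number 3, so sp2.
C7 carries 3 σ bonds, plus one π bond, giving a steric number of 3, so it is sp2.
C8: 3 σ bonds, plus one π bond — 3 electron domains, sp2.

C1 sp, C2 sp, C3 sp3, C4 sp3, C5 sp2, C6 sp2, C7 sp2, C8 sp2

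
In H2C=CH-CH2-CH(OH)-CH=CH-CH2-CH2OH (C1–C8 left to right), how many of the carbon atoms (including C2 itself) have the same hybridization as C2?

C2 is sp2 (one π bond).
C1: sp2 ✓
C2: sp2 ✓
C3: sp3
C4: sp3
C5: sp2 ✓
C6: sp2 ✓
C7: sp3
C8: sp3
4 carbons are sp2.

4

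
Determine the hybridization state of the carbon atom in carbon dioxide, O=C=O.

sp

Two σ bonds, two π bonds → steric number 2 → sp.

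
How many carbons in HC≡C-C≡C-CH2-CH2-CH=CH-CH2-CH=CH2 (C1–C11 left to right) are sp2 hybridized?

4

C1: sp
C2: sp
C3: sp
C4: sp
C5: sp3
C6: sp3
C7: sp2 ✓
C8: sp2 ✓
C9: sp3
C10: sp2 ✓
C11: sp2 ✓
C7, C8, C10, C11 → 4 sp2 carbons.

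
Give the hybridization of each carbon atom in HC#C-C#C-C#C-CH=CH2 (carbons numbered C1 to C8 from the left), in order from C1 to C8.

C1 sp, C2 sp, C3 sp, C4 sp, C5 sp, C6 sp, C7 sp2, C8 sp2

C1: 2 σ bonds, plus two π bonds; 2 regions of electron density → sp.
C2 is sp: 2 σ bonds, plus two π bonds, 2 electron-density regions.
C3: 2 σ bonds, plus two π bonds; 2 regions of electron density → sp.
C4 is sp: 2 σ bonds, plus two π bonds, 2 electron-density regions.
C5 (2 σ bonds, plus two π bonds) has steric number 2: sp.
C6: 2 σ bonds, plus two π bonds; 2 regions of electron density → sp.
C7: 3 σ bonds, plus one π bond — 3 electron domains, sp2.
C8: 3 σ bonds, plus one π bond — 3 electron domains, sp2.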